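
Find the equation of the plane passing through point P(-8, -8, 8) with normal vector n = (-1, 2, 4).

The plane through P with normal n = (a, b, c) satisfies n·(r - P) = 0,
i.e. ax + by + cz = a·x₀ + b·y₀ + c·z₀.
d = (-1)·(-8) + 2·(-8) + 4·8
  = 8 - 16 + 32
  = 24
Equation: -x + 2y + 4z = 24

-x + 2y + 4z = 24


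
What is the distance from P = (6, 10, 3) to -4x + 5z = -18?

distance = |a·x₀ + b·y₀ + c·z₀ - d| / √(a² + b² + c²)
  = |(-4)·6 + 0·10 + 5·3 - (-18)| / √((-4)² + 0² + 5²)
  = |-24 + 0 + 15 + 18| / √(16 + 0 + 25)
  = |9| / √41
  = 9 / 6.403
  ≈ 1.406

1.406


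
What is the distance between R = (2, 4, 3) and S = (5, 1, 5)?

d = √[(x₂-x₁)² + (y₂-y₁)² + (z₂-z₁)²]
  = √[3² + (-3)² + 2²]
  = √[9 + 9 + 4]
  = √22
  ≈ 4.69

4.69


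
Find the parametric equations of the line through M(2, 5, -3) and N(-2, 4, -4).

Direction vector d = N - M = (-2 - 2, 4 - 5, -4 + 3) = (-4, -1, -1)
Parametric form r = M + t·d:
x = 2 - 4t, y = 5 - t, z = -3 - t

x = 2 - 4t, y = 5 - t, z = -3 - t


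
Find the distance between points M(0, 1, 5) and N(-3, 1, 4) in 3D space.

d = √[(x₂-x₁)² + (y₂-y₁)² + (z₂-z₁)²]
  = √[(-3)² + 0² + (-1)²]
  = √[9 + 0 + 1]
  = √10
  ≈ 3.162

3.162


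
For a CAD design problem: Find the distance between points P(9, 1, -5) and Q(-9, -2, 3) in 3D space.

d = √[(x₂-x₁)² + (y₂-y₁)² + (z₂-z₁)²]
  = √[(-18)² + (-3)² + 8²]
  = √[324 + 9 + 64]
  = √397
  ≈ 19.92

19.92


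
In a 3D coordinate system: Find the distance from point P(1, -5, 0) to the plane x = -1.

distance = |a·x₀ + b·y₀ + c·z₀ - d| / √(a² + b² + c²)
  = |1·1 + 0·(-5) + 0·0 - (-1)| / √(1² + 0² + 0²)
  = |1 + 0 + 0 + 1| / √(1 + 0 + 0)
  = |2| / √1
  = 2 / 1
  ≈ 2

2


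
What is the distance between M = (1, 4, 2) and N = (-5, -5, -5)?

d = √[(x₂-x₁)² + (y₂-y₁)² + (z₂-z₁)²]
  = √[(-6)² + (-9)² + (-7)²]
  = √[36 + 81 + 49]
  = √166
  ≈ 12.88

12.88


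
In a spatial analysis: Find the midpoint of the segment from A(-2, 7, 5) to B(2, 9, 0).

M = ((x₁+x₂)/2, (y₁+y₂)/2, (z₁+z₂)/2)
  = ((-2 + 2)/2, (7 + 9)/2, (5 + 0)/2)
  = (0/2, 16/2, 5/2)
  = (0, 8, 2.5)

(0, 8, 2.5)


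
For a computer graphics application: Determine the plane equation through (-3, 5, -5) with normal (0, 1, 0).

The plane through P with normal n = (a, b, c) satisfies n·(r - P) = 0,
i.e. ax + by + cz = a·x₀ + b·y₀ + c·z₀.
d = 0·(-3) + 1·5 + 0·(-5)
  = 0 + 5 + 0
  = 5
Equation: y = 5

y = 5


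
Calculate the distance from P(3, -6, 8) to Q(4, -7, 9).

d = √[(x₂-x₁)² + (y₂-y₁)² + (z₂-z₁)²]
  = √[1² + (-1)² + 1²]
  = √[1 + 1 + 1]
  = √3
  ≈ 1.732

1.732


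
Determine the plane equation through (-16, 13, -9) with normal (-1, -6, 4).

The plane through P with normal n = (a, b, c) satisfies n·(r - P) = 0,
i.e. ax + by + cz = a·x₀ + b·y₀ + c·z₀.
d = (-1)·(-16) + (-6)·13 + 4·(-9)
  = 16 - 78 - 36
  = -98
Equation: -x - 6y + 4z = -98

-x - 6y + 4z = -98


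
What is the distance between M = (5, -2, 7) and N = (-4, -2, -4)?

d = √[(x₂-x₁)² + (y₂-y₁)² + (z₂-z₁)²]
  = √[(-9)² + 0² + (-11)²]
  = √[81 + 0 + 121]
  = √202
  ≈ 14.21

14.21


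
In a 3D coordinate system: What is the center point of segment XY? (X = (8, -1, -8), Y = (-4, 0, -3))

M = ((x₁+x₂)/2, (y₁+y₂)/2, (z₁+z₂)/2)
  = ((8 - 4)/2, (-1 + 0)/2, (-8 - 3)/2)
  = (4/2, -1/2, -11/2)
  = (2, -0.5, -5.5)

(2, -0.5, -5.5)


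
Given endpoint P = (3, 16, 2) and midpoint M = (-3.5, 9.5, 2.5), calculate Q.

Q = 2M - P
  = (2·(-3.5) - 3, 2·9.5 - 16, 2·2.5 - 2)
  = (-7 - 3, 19 - 16, 5 - 2)
  = (-10, 3, 3)

(-10, 3, 3)


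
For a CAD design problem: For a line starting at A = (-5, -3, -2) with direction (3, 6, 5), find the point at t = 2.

P(t) = A + t·d
  = (-5 + 3·2, -3 + 6·2, -2 + 5·2)
  = (-5 + 6, -3 + 12, -2 + 10)
  = (1, 9, 8)

(1, 9, 8)


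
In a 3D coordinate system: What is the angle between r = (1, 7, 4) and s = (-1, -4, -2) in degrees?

r·s = 1·(-1) + 7·(-4) + 4·(-2) = -1 - 28 - 8 = -37
|r| = √(1² + 7² + 4²) = √66 ≈ 8.124
|s| = √((-1)² + (-4)² + (-2)²) = √21 ≈ 4.583
cos θ = (r·s)/(|r||s|) = -37/(8.124·4.583) ≈ -0.9938
θ = arccos(-0.9938) ≈ 173.6°

173.6°


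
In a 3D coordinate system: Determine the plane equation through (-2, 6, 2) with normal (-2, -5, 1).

The plane through P with normal n = (a, b, c) satisfies n·(r - P) = 0,
i.e. ax + by + cz = a·x₀ + b·y₀ + c·z₀.
d = (-2)·(-2) + (-5)·6 + 1·2
  = 4 - 30 + 2
  = -24
Equation: -2x - 5y + z = -24

-2x - 5y + z = -24


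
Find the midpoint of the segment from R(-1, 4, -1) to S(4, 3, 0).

M = ((x₁+x₂)/2, (y₁+y₂)/2, (z₁+z₂)/2)
  = ((-1 + 4)/2, (4 + 3)/2, (-1 + 0)/2)
  = (3/2, 7/2, -1/2)
  = (1.5, 3.5, -0.5)

(1.5, 3.5, -0.5)


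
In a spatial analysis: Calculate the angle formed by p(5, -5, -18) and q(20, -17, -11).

p·q = 5·20 + (-5)·(-17) + (-18)·(-11) = 100 + 85 + 198 = 383
|p| = √(5² + (-5)² + (-18)²) = √374 ≈ 19.34
|q| = √(20² + (-17)² + (-11)²) = √810 ≈ 28.46
cos θ = (p·q)/(|p||q|) = 383/(19.34·28.46) ≈ 0.6959
θ = arccos(0.6959) ≈ 45.9°

45.9°


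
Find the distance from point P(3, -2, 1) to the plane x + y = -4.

distance = |a·x₀ + b·y₀ + c·z₀ - d| / √(a² + b² + c²)
  = |1·3 + 1·(-2) + 0·1 - (-4)| / √(1² + 1² + 0²)
  = |3 - 2 + 0 + 4| / √(1 + 1 + 0)
  = |5| / √2
  = 5 / 1.414
  ≈ 3.536

3.536


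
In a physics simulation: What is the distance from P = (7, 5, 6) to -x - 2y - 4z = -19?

distance = |a·x₀ + b·y₀ + c·z₀ - d| / √(a² + b² + c²)
  = |(-1)·7 + (-2)·5 + (-4)·6 - (-19)| / √((-1)² + (-2)² + (-4)²)
  = |-7 - 10 - 24 + 19| / √(1 + 4 + 16)
  = |-22| / √21
  = 22 / 4.583
  ≈ 4.801

4.801


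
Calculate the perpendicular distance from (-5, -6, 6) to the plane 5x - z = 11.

distance = |a·x₀ + b·y₀ + c·z₀ - d| / √(a² + b² + c²)
  = |5·(-5) + 0·(-6) + (-1)·6 - 11| / √(5² + 0² + (-1)²)
  = |-25 + 0 - 6 - 11| / √(25 + 0 + 1)
  = |-42| / √26
  = 42 / 5.099
  ≈ 8.237

8.237


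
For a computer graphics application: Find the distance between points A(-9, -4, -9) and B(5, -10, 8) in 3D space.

d = √[(x₂-x₁)² + (y₂-y₁)² + (z₂-z₁)²]
  = √[14² + (-6)² + 17²]
  = √[196 + 36 + 289]
  = √521
  ≈ 22.83

22.83


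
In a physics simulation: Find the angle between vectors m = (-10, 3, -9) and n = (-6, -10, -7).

m·n = (-10)·(-6) + 3·(-10) + (-9)·(-7) = 60 - 30 + 63 = 93
|m| = √((-10)² + 3² + (-9)²) = √190 ≈ 13.78
|n| = √((-6)² + (-10)² + (-7)²) = √185 ≈ 13.6
cos θ = (m·n)/(|m||n|) = 93/(13.78·13.6) ≈ 0.496
θ = arccos(0.496) ≈ 60.26°

60.26°


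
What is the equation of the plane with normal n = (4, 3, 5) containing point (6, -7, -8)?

The plane through P with normal n = (a, b, c) satisfies n·(r - P) = 0,
i.e. ax + by + cz = a·x₀ + b·y₀ + c·z₀.
d = 4·6 + 3·(-7) + 5·(-8)
  = 24 - 21 - 40
  = -37
Equation: 4x + 3y + 5z = -37

4x + 3y + 5z = -37


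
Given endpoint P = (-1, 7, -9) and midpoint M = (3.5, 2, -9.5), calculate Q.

Q = 2M - P
  = (2·3.5 - (-1), 2·2 - 7, 2·(-9.5) - (-9))
  = (7 + 1, 4 - 7, -19 + 9)
  = (8, -3, -10)

(8, -3, -10)


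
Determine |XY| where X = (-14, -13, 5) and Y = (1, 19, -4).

d = √[(x₂-x₁)² + (y₂-y₁)² + (z₂-z₁)²]
  = √[15² + 32² + (-9)²]
  = √[225 + 1024 + 81]
  = √1330
  ≈ 36.47

36.47


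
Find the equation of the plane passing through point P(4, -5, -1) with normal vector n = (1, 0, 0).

The plane through P with normal n = (a, b, c) satisfies n·(r - P) = 0,
i.e. ax + by + cz = a·x₀ + b·y₀ + c·z₀.
d = 1·4 + 0·(-5) + 0·(-1)
  = 4 + 0 + 0
  = 4
Equation: x = 4

x = 4


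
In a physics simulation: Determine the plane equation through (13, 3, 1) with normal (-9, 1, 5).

The plane through P with normal n = (a, b, c) satisfies n·(r - P) = 0,
i.e. ax + by + cz = a·x₀ + b·y₀ + c·z₀.
d = (-9)·13 + 1·3 + 5·1
  = -117 + 3 + 5
  = -109
Equation: -9x + y + 5z = -109

-9x + y + 5z = -109


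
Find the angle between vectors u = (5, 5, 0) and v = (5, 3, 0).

u·v = 5·5 + 5·3 + 0·0 = 25 + 15 + 0 = 40
|u| = √(5² + 5² + 0²) = √50 ≈ 7.071
|v| = √(5² + 3² + 0²) = √34 ≈ 5.831
cos θ = (u·v)/(|u||v|) = 40/(7.071·5.831) ≈ 0.9701
θ = arccos(0.9701) ≈ 14.04°

14.04°


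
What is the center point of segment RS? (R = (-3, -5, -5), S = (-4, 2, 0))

M = ((x₁+x₂)/2, (y₁+y₂)/2, (z₁+z₂)/2)
  = ((-3 - 4)/2, (-5 + 2)/2, (-5 + 0)/2)
  = (-7/2, -3/2, -5/2)
  = (-3.5, -1.5, -2.5)

(-3.5, -1.5, -2.5)


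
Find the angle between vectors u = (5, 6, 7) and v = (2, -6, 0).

u·v = 5·2 + 6·(-6) + 7·0 = 10 - 36 + 0 = -26
|u| = √(5² + 6² + 7²) = √110 ≈ 10.49
|v| = √(2² + (-6)² + 0²) = √40 ≈ 6.325
cos θ = (u·v)/(|u||v|) = -26/(10.49·6.325) ≈ -0.392
θ = arccos(-0.392) ≈ 113.1°

113.1°


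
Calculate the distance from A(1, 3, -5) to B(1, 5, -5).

d = √[(x₂-x₁)² + (y₂-y₁)² + (z₂-z₁)²]
  = √[0² + 2² + 0²]
  = √[0 + 4 + 0]
  = √4
  ≈ 2

2


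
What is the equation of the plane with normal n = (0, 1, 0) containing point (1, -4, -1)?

The plane through P with normal n = (a, b, c) satisfies n·(r - P) = 0,
i.e. ax + by + cz = a·x₀ + b·y₀ + c·z₀.
d = 0·1 + 1·(-4) + 0·(-1)
  = 0 - 4 + 0
  = -4
Equation: y = -4

y = -4


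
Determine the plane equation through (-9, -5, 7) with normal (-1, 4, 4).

The plane through P with normal n = (a, b, c) satisfies n·(r - P) = 0,
i.e. ax + by + cz = a·x₀ + b·y₀ + c·z₀.
d = (-1)·(-9) + 4·(-5) + 4·7
  = 9 - 20 + 28
  = 17
Equation: -x + 4y + 4z = 17

-x + 4y + 4z = 17


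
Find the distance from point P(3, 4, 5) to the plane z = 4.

distance = |a·x₀ + b·y₀ + c·z₀ - d| / √(a² + b² + c²)
  = |0·3 + 0·4 + 1·5 - 4| / √(0² + 0² + 1²)
  = |0 + 0 + 5 - 4| / √(0 + 0 + 1)
  = |1| / √1
  = 1 / 1
  ≈ 1

1


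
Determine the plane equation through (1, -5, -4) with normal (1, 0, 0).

The plane through P with normal n = (a, b, c) satisfies n·(r - P) = 0,
i.e. ax + by + cz = a·x₀ + b·y₀ + c·z₀.
d = 1·1 + 0·(-5) + 0·(-4)
  = 1 + 0 + 0
  = 1
Equation: x = 1

x = 1


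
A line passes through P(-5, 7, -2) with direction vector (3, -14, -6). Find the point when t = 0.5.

P(t) = P + t·d
  = (-5 + 3·0.5, 7 + (-14)·0.5, -2 + (-6)·0.5)
  = (-5 + 1.5, 7 - 7, -2 - 3)
  = (-3.5, 0, -5)

(-3.5, 0, -5)


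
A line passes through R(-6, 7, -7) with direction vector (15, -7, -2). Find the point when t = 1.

P(t) = R + t·d
  = (-6 + 15·1, 7 + (-7)·1, -7 + (-2)·1)
  = (-6 + 15, 7 - 7, -7 - 2)
  = (9, 0, -9)

(9, 0, -9)


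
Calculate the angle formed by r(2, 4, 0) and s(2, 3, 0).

r·s = 2·2 + 4·3 + 0·0 = 4 + 12 + 0 = 16
|r| = √(2² + 4² + 0²) = √20 ≈ 4.472
|s| = √(2² + 3² + 0²) = √13 ≈ 3.606
cos θ = (r·s)/(|r||s|) = 16/(4.472·3.606) ≈ 0.9923
θ = arccos(0.9923) ≈ 7.125°

7.125°


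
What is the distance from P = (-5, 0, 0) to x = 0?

distance = |a·x₀ + b·y₀ + c·z₀ - d| / √(a² + b² + c²)
  = |1·(-5) + 0·0 + 0·0 - 0| / √(1² + 0² + 0²)
  = |-5 + 0 + 0 + 0| / √(1 + 0 + 0)
  = |-5| / √1
  = 5 / 1
  ≈ 5

5


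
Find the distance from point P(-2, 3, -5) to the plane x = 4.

distance = |a·x₀ + b·y₀ + c·z₀ - d| / √(a² + b² + c²)
  = |1·(-2) + 0·3 + 0·(-5) - 4| / √(1² + 0² + 0²)
  = |-2 + 0 + 0 - 4| / √(1 + 0 + 0)
  = |-6| / √1
  = 6 / 1
  ≈ 6

6


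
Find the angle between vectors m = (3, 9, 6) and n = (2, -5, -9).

m·n = 3·2 + 9·(-5) + 6·(-9) = 6 - 45 - 54 = -93
|m| = √(3² + 9² + 6²) = √126 ≈ 11.22
|n| = √(2² + (-5)² + (-9)²) = √110 ≈ 10.49
cos θ = (m·n)/(|m||n|) = -93/(11.22·10.49) ≈ -0.79
θ = arccos(-0.79) ≈ 142.2°

142.2°


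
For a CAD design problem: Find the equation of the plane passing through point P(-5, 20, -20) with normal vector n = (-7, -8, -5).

The plane through P with normal n = (a, b, c) satisfies n·(r - P) = 0,
i.e. ax + by + cz = a·x₀ + b·y₀ + c·z₀.
d = (-7)·(-5) + (-8)·20 + (-5)·(-20)
  = 35 - 160 + 100
  = -25
Equation: -7x - 8y - 5z = -25

-7x - 8y - 5z = -25


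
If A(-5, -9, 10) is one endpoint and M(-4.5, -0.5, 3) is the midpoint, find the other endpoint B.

B = 2M - A
  = (2·(-4.5) - (-5), 2·(-0.5) - (-9), 2·3 - 10)
  = (-9 + 5, -1 + 9, 6 - 10)
  = (-4, 8, -4)

(-4, 8, -4)


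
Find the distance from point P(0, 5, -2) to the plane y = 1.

distance = |a·x₀ + b·y₀ + c·z₀ - d| / √(a² + b² + c²)
  = |0·0 + 1·5 + 0·(-2) - 1| / √(0² + 1² + 0²)
  = |0 + 5 + 0 - 1| / √(0 + 1 + 0)
  = |4| / √1
  = 4 / 1
  ≈ 4

4


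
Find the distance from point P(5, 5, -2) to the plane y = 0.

distance = |a·x₀ + b·y₀ + c·z₀ - d| / √(a² + b² + c²)
  = |0·5 + 1·5 + 0·(-2) - 0| / √(0² + 1² + 0²)
  = |0 + 5 + 0 + 0| / √(0 + 1 + 0)
  = |5| / √1
  = 5 / 1
  ≈ 5

5


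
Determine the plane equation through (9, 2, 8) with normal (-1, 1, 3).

The plane through P with normal n = (a, b, c) satisfies n·(r - P) = 0,
i.e. ax + by + cz = a·x₀ + b·y₀ + c·z₀.
d = (-1)·9 + 1·2 + 3·8
  = -9 + 2 + 24
  = 17
Equation: -x + y + 3z = 17

-x + y + 3z = 17


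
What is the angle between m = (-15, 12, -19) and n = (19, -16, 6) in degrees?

m·n = (-15)·19 + 12·(-16) + (-19)·6 = -285 - 192 - 114 = -591
|m| = √((-15)² + 12² + (-19)²) = √730 ≈ 27.02
|n| = √(19² + (-16)² + 6²) = √653 ≈ 25.55
cos θ = (m·n)/(|m||n|) = -591/(27.02·25.55) ≈ -0.856
θ = arccos(-0.856) ≈ 148.9°

148.9°


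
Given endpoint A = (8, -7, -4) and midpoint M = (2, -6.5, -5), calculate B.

B = 2M - A
  = (2·2 - 8, 2·(-6.5) - (-7), 2·(-5) - (-4))
  = (4 - 8, -13 + 7, -10 + 4)
  = (-4, -6, -6)

(-4, -6, -6)


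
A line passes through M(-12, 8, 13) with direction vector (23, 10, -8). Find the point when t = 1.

P(t) = M + t·d
  = (-12 + 23·1, 8 + 10·1, 13 + (-8)·1)
  = (-12 + 23, 8 + 10, 13 - 8)
  = (11, 18, 5)

(11, 18, 5)


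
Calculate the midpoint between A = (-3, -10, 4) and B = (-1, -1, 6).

M = ((x₁+x₂)/2, (y₁+y₂)/2, (z₁+z₂)/2)
  = ((-3 - 1)/2, (-10 - 1)/2, (4 + 6)/2)
  = (-4/2, -11/2, 10/2)
  = (-2, -5.5, 5)

(-2, -5.5, 5)


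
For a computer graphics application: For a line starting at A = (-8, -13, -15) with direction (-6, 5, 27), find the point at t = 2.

P(t) = A + t·d
  = (-8 + (-6)·2, -13 + 5·2, -15 + 27·2)
  = (-8 - 12, -13 + 10, -15 + 54)
  = (-20, -3, 39)

(-20, -3, 39)


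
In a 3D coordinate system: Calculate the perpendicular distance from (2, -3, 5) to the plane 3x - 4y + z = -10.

distance = |a·x₀ + b·y₀ + c·z₀ - d| / √(a² + b² + c²)
  = |3·2 + (-4)·(-3) + 1·5 - (-10)| / √(3² + (-4)² + 1²)
  = |6 + 12 + 5 + 10| / √(9 + 16 + 1)
  = |33| / √26
  = 33 / 5.099
  ≈ 6.472

6.472


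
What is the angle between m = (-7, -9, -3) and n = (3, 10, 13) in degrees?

m·n = (-7)·3 + (-9)·10 + (-3)·13 = -21 - 90 - 39 = -150
|m| = √((-7)² + (-9)² + (-3)²) = √139 ≈ 11.79
|n| = √(3² + 10² + 13²) = √278 ≈ 16.67
cos θ = (m·n)/(|m||n|) = -150/(11.79·16.67) ≈ -0.7631
θ = arccos(-0.7631) ≈ 139.7°

139.7°


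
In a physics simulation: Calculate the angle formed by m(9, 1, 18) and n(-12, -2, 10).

m·n = 9·(-12) + 1·(-2) + 18·10 = -108 - 2 + 180 = 70
|m| = √(9² + 1² + 18²) = √406 ≈ 20.15
|n| = √((-12)² + (-2)² + 10²) = √248 ≈ 15.75
cos θ = (m·n)/(|m||n|) = 70/(20.15·15.75) ≈ 0.2206
θ = arccos(0.2206) ≈ 77.26°

77.26°


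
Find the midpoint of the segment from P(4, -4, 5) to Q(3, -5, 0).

M = ((x₁+x₂)/2, (y₁+y₂)/2, (z₁+z₂)/2)
  = ((4 + 3)/2, (-4 - 5)/2, (5 + 0)/2)
  = (7/2, -9/2, 5/2)
  = (3.5, -4.5, 2.5)

(3.5, -4.5, 2.5)


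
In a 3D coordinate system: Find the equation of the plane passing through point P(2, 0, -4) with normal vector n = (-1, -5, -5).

The plane through P with normal n = (a, b, c) satisfies n·(r - P) = 0,
i.e. ax + by + cz = a·x₀ + b·y₀ + c·z₀.
d = (-1)·2 + (-5)·0 + (-5)·(-4)
  = -2 + 0 + 20
  = 18
Equation: -x - 5y - 5z = 18

-x - 5y - 5z = 18


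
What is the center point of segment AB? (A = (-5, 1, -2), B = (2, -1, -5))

M = ((x₁+x₂)/2, (y₁+y₂)/2, (z₁+z₂)/2)
  = ((-5 + 2)/2, (1 - 1)/2, (-2 - 5)/2)
  = (-3/2, 0/2, -7/2)
  = (-1.5, 0, -3.5)

(-1.5, 0, -3.5)


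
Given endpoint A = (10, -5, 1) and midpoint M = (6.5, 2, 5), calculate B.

B = 2M - A
  = (2·6.5 - 10, 2·2 - (-5), 2·5 - 1)
  = (13 - 10, 4 + 5, 10 - 1)
  = (3, 9, 9)

(3, 9, 9)


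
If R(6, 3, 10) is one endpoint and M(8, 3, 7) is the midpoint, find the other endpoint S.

S = 2M - R
  = (2·8 - 6, 2·3 - 3, 2·7 - 10)
  = (16 - 6, 6 - 3, 14 - 10)
  = (10, 3, 4)

(10, 3, 4)


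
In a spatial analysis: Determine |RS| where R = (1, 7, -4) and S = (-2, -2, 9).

d = √[(x₂-x₁)² + (y₂-y₁)² + (z₂-z₁)²]
  = √[(-3)² + (-9)² + 13²]
  = √[9 + 81 + 169]
  = √259
  ≈ 16.09

16.09


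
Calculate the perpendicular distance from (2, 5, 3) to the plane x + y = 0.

distance = |a·x₀ + b·y₀ + c·z₀ - d| / √(a² + b² + c²)
  = |1·2 + 1·5 + 0·3 - 0| / √(1² + 1² + 0²)
  = |2 + 5 + 0 + 0| / √(1 + 1 + 0)
  = |7| / √2
  = 7 / 1.414
  ≈ 4.95

4.95


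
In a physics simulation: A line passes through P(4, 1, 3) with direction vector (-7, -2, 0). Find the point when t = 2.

P(t) = P + t·d
  = (4 + (-7)·2, 1 + (-2)·2, 3 + 0·2)
  = (4 - 14, 1 - 4, 3 + 0)
  = (-10, -3, 3)

(-10, -3, 3)


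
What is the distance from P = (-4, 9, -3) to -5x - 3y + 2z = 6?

distance = |a·x₀ + b·y₀ + c·z₀ - d| / √(a² + b² + c²)
  = |(-5)·(-4) + (-3)·9 + 2·(-3) - 6| / √((-5)² + (-3)² + 2²)
  = |20 - 27 - 6 - 6| / √(25 + 9 + 4)
  = |-19| / √38
  = 19 / 6.164
  ≈ 3.082

3.082


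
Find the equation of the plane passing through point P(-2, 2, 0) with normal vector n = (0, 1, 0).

The plane through P with normal n = (a, b, c) satisfies n·(r - P) = 0,
i.e. ax + by + cz = a·x₀ + b·y₀ + c·z₀.
d = 0·(-2) + 1·2 + 0·0
  = 0 + 2 + 0
  = 2
Equation: y = 2

y = 2


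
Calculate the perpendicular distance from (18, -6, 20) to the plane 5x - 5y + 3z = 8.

distance = |a·x₀ + b·y₀ + c·z₀ - d| / √(a² + b² + c²)
  = |5·18 + (-5)·(-6) + 3·20 - 8| / √(5² + (-5)² + 3²)
  = |90 + 30 + 60 - 8| / √(25 + 25 + 9)
  = |172| / √59
  = 172 / 7.681
  ≈ 22.39

22.39


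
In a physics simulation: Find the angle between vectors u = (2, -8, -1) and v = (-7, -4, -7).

u·v = 2·(-7) + (-8)·(-4) + (-1)·(-7) = -14 + 32 + 7 = 25
|u| = √(2² + (-8)² + (-1)²) = √69 ≈ 8.307
|v| = √((-7)² + (-4)² + (-7)²) = √114 ≈ 10.68
cos θ = (u·v)/(|u||v|) = 25/(8.307·10.68) ≈ 0.2819
θ = arccos(0.2819) ≈ 73.63°

73.63°


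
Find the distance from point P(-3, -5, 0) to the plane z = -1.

distance = |a·x₀ + b·y₀ + c·z₀ - d| / √(a² + b² + c²)
  = |0·(-3) + 0·(-5) + 1·0 - (-1)| / √(0² + 0² + 1²)
  = |0 + 0 + 0 + 1| / √(0 + 0 + 1)
  = |1| / √1
  = 1 / 1
  ≈ 1

1


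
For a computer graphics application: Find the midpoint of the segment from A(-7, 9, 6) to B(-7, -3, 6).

M = ((x₁+x₂)/2, (y₁+y₂)/2, (z₁+z₂)/2)
  = ((-7 - 7)/2, (9 - 3)/2, (6 + 6)/2)
  = (-14/2, 6/2, 12/2)
  = (-7, 3, 6)

(-7, 3, 6)


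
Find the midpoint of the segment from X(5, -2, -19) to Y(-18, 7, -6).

M = ((x₁+x₂)/2, (y₁+y₂)/2, (z₁+z₂)/2)
  = ((5 - 18)/2, (-2 + 7)/2, (-19 - 6)/2)
  = (-13/2, 5/2, -25/2)
  = (-6.5, 2.5, -12.5)

(-6.5, 2.5, -12.5)


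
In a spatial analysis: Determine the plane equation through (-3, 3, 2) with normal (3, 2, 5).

The plane through P with normal n = (a, b, c) satisfies n·(r - P) = 0,
i.e. ax + by + cz = a·x₀ + b·y₀ + c·z₀.
d = 3·(-3) + 2·3 + 5·2
  = -9 + 6 + 10
  = 7
Equation: 3x + 2y + 5z = 7

3x + 2y + 5z = 7


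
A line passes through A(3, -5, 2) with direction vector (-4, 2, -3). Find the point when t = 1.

P(t) = A + t·d
  = (3 + (-4)·1, -5 + 2·1, 2 + (-3)·1)
  = (3 - 4, -5 + 2, 2 - 3)
  = (-1, -3, -1)

(-1, -3, -1)


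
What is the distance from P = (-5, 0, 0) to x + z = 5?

distance = |a·x₀ + b·y₀ + c·z₀ - d| / √(a² + b² + c²)
  = |1·(-5) + 0·0 + 1·0 - 5| / √(1² + 0² + 1²)
  = |-5 + 0 + 0 - 5| / √(1 + 0 + 1)
  = |-10| / √2
  = 10 / 1.414
  ≈ 7.071

7.071


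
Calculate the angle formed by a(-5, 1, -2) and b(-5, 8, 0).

a·b = (-5)·(-5) + 1·8 + (-2)·0 = 25 + 8 + 0 = 33
|a| = √((-5)² + 1² + (-2)²) = √30 ≈ 5.477
|b| = √((-5)² + 8² + 0²) = √89 ≈ 9.434
cos θ = (a·b)/(|a||b|) = 33/(5.477·9.434) ≈ 0.6386
θ = arccos(0.6386) ≈ 50.31°

50.31°


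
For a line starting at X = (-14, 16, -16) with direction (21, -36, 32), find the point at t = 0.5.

P(t) = X + t·d
  = (-14 + 21·0.5, 16 + (-36)·0.5, -16 + 32·0.5)
  = (-14 + 10.5, 16 - 18, -16 + 16)
  = (-3.5, -2, 0)

(-3.5, -2, 0)


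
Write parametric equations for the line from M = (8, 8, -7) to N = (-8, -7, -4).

Direction vector d = N - M = (-8 - 8, -7 - 8, -4 + 7) = (-16, -15, 3)
Parametric form r = M + t·d:
x = 8 - 16t, y = 8 - 15t, z = -7 + 3t

x = 8 - 16t, y = 8 - 15t, z = -7 + 3t


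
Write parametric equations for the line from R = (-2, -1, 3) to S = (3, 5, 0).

Direction vector d = S - R = (3 + 2, 5 + 1, 0 - 3) = (5, 6, -3)
Parametric form r = R + t·d:
x = -2 + 5t, y = -1 + 6t, z = 3 - 3t

x = -2 + 5t, y = -1 + 6t, z = 3 - 3t


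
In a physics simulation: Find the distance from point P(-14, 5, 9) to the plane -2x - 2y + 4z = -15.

distance = |a·x₀ + b·y₀ + c·z₀ - d| / √(a² + b² + c²)
  = |(-2)·(-14) + (-2)·5 + 4·9 - (-15)| / √((-2)² + (-2)² + 4²)
  = |28 - 10 + 36 + 15| / √(4 + 4 + 16)
  = |69| / √24
  = 69 / 4.899
  ≈ 14.08

14.08


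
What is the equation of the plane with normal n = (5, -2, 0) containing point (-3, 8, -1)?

The plane through P with normal n = (a, b, c) satisfies n·(r - P) = 0,
i.e. ax + by + cz = a·x₀ + b·y₀ + c·z₀.
d = 5·(-3) + (-2)·8 + 0·(-1)
  = -15 - 16 + 0
  = -31
Equation: 5x - 2y = -31

5x - 2y = -31


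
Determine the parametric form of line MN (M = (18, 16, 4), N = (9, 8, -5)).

Direction vector d = N - M = (9 - 18, 8 - 16, -5 - 4) = (-9, -8, -9)
Parametric form r = M + t·d:
x = 18 - 9t, y = 16 - 8t, z = 4 - 9t

x = 18 - 9t, y = 16 - 8t, z = 4 - 9t


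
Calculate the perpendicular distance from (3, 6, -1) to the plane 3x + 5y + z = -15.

distance = |a·x₀ + b·y₀ + c·z₀ - d| / √(a² + b² + c²)
  = |3·3 + 5·6 + 1·(-1) - (-15)| / √(3² + 5² + 1²)
  = |9 + 30 - 1 + 15| / √(9 + 25 + 1)
  = |53| / √35
  = 53 / 5.916
  ≈ 8.959

8.959


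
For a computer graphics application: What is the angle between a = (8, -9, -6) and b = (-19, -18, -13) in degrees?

a·b = 8·(-19) + (-9)·(-18) + (-6)·(-13) = -152 + 162 + 78 = 88
|a| = √(8² + (-9)² + (-6)²) = √181 ≈ 13.45
|b| = √((-19)² + (-18)² + (-13)²) = √854 ≈ 29.22
cos θ = (a·b)/(|a||b|) = 88/(13.45·29.22) ≈ 0.2238
θ = arccos(0.2238) ≈ 77.07°

77.07°


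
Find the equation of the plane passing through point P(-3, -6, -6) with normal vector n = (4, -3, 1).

The plane through P with normal n = (a, b, c) satisfies n·(r - P) = 0,
i.e. ax + by + cz = a·x₀ + b·y₀ + c·z₀.
d = 4·(-3) + (-3)·(-6) + 1·(-6)
  = -12 + 18 - 6
  = 0
Equation: 4x - 3y + z = 0

4x - 3y + z = 0


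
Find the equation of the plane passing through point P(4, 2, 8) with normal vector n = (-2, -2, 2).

The plane through P with normal n = (a, b, c) satisfies n·(r - P) = 0,
i.e. ax + by + cz = a·x₀ + b·y₀ + c·z₀.
d = (-2)·4 + (-2)·2 + 2·8
  = -8 - 4 + 16
  = 4
Equation: -2x - 2y + 2z = 4

-2x - 2y + 2z = 4


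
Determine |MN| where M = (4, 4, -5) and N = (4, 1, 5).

d = √[(x₂-x₁)² + (y₂-y₁)² + (z₂-z₁)²]
  = √[0² + (-3)² + 10²]
  = √[0 + 9 + 100]
  = √109
  ≈ 10.44

10.44


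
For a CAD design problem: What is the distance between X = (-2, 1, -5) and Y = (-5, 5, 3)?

d = √[(x₂-x₁)² + (y₂-y₁)² + (z₂-z₁)²]
  = √[(-3)² + 4² + 8²]
  = √[9 + 16 + 64]
  = √89
  ≈ 9.434

9.434


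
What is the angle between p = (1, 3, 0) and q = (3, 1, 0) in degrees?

p·q = 1·3 + 3·1 + 0·0 = 3 + 3 + 0 = 6
|p| = √(1² + 3² + 0²) = √10 ≈ 3.162
|q| = √(3² + 1² + 0²) = √10 ≈ 3.162
cos θ = (p·q)/(|p||q|) = 6/(3.162·3.162) ≈ 0.6
θ = arccos(0.6) ≈ 53.13°

53.13°


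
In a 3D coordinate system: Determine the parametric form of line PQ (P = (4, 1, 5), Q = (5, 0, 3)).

Direction vector d = Q - P = (5 - 4, 0 - 1, 3 - 5) = (1, -1, -2)
Parametric form r = P + t·d:
x = 4 + t, y = 1 - t, z = 5 - 2t

x = 4 + t, y = 1 - t, z = 5 - 2t


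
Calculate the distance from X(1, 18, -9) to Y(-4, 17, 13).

d = √[(x₂-x₁)² + (y₂-y₁)² + (z₂-z₁)²]
  = √[(-5)² + (-1)² + 22²]
  = √[25 + 1 + 484]
  = √510
  ≈ 22.58

22.58


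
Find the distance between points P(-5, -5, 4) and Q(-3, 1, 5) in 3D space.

d = √[(x₂-x₁)² + (y₂-y₁)² + (z₂-z₁)²]
  = √[2² + 6² + 1²]
  = √[4 + 36 + 1]
  = √41
  ≈ 6.403

6.403


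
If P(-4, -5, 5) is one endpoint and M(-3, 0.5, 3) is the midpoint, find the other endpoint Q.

Q = 2M - P
  = (2·(-3) - (-4), 2·0.5 - (-5), 2·3 - 5)
  = (-6 + 4, 1 + 5, 6 - 5)
  = (-2, 6, 1)

(-2, 6, 1)


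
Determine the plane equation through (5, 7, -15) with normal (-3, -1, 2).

The plane through P with normal n = (a, b, c) satisfies n·(r - P) = 0,
i.e. ax + by + cz = a·x₀ + b·y₀ + c·z₀.
d = (-3)·5 + (-1)·7 + 2·(-15)
  = -15 - 7 - 30
  = -52
Equation: -3x - y + 2z = -52

-3x - y + 2z = -52


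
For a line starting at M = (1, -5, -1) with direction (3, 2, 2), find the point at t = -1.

P(t) = M + t·d
  = (1 + 3·(-1), -5 + 2·(-1), -1 + 2·(-1))
  = (1 - 3, -5 - 2, -1 - 2)
  = (-2, -7, -3)

(-2, -7, -3)


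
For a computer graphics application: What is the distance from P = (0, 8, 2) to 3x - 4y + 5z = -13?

distance = |a·x₀ + b·y₀ + c·z₀ - d| / √(a² + b² + c²)
  = |3·0 + (-4)·8 + 5·2 - (-13)| / √(3² + (-4)² + 5²)
  = |0 - 32 + 10 + 13| / √(9 + 16 + 25)
  = |-9| / √50
  = 9 / 7.071
  ≈ 1.273

1.273


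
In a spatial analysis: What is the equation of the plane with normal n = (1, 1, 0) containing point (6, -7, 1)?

The plane through P with normal n = (a, b, c) satisfies n·(r - P) = 0,
i.e. ax + by + cz = a·x₀ + b·y₀ + c·z₀.
d = 1·6 + 1·(-7) + 0·1
  = 6 - 7 + 0
  = -1
Equation: x + y = -1

x + y = -1


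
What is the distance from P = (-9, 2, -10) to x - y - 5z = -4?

distance = |a·x₀ + b·y₀ + c·z₀ - d| / √(a² + b² + c²)
  = |1·(-9) + (-1)·2 + (-5)·(-10) - (-4)| / √(1² + (-1)² + (-5)²)
  = |-9 - 2 + 50 + 4| / √(1 + 1 + 25)
  = |43| / √27
  = 43 / 5.196
  ≈ 8.275

8.275


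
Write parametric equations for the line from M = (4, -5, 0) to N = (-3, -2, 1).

Direction vector d = N - M = (-3 - 4, -2 + 5, 1 + 0) = (-7, 3, 1)
Parametric form r = M + t·d:
x = 4 - 7t, y = -5 + 3t, z = 0 + t

x = 4 - 7t, y = -5 + 3t, z = 0 + t


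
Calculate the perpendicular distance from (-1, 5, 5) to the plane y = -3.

distance = |a·x₀ + b·y₀ + c·z₀ - d| / √(a² + b² + c²)
  = |0·(-1) + 1·5 + 0·5 - (-3)| / √(0² + 1² + 0²)
  = |0 + 5 + 0 + 3| / √(0 + 1 + 0)
  = |8| / √1
  = 8 / 1
  ≈ 8

8


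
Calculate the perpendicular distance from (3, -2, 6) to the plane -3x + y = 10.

distance = |a·x₀ + b·y₀ + c·z₀ - d| / √(a² + b² + c²)
  = |(-3)·3 + 1·(-2) + 0·6 - 10| / √((-3)² + 1² + 0²)
  = |-9 - 2 + 0 - 10| / √(9 + 1 + 0)
  = |-21| / √10
  = 21 / 3.162
  ≈ 6.641

6.641


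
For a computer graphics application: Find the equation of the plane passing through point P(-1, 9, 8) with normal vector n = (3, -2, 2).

The plane through P with normal n = (a, b, c) satisfies n·(r - P) = 0,
i.e. ax + by + cz = a·x₀ + b·y₀ + c·z₀.
d = 3·(-1) + (-2)·9 + 2·8
  = -3 - 18 + 16
  = -5
Equation: 3x - 2y + 2z = -5

3x - 2y + 2z = -5


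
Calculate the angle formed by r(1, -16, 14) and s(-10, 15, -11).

r·s = 1·(-10) + (-16)·15 + 14·(-11) = -10 - 240 - 154 = -404
|r| = √(1² + (-16)² + 14²) = √453 ≈ 21.28
|s| = √((-10)² + 15² + (-11)²) = √446 ≈ 21.12
cos θ = (r·s)/(|r||s|) = -404/(21.28·21.12) ≈ -0.8988
θ = arccos(-0.8988) ≈ 154°

154°


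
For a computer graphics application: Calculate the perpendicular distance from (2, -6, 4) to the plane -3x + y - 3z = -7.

distance = |a·x₀ + b·y₀ + c·z₀ - d| / √(a² + b² + c²)
  = |(-3)·2 + 1·(-6) + (-3)·4 - (-7)| / √((-3)² + 1² + (-3)²)
  = |-6 - 6 - 12 + 7| / √(9 + 1 + 9)
  = |-17| / √19
  = 17 / 4.359
  ≈ 3.9

3.9


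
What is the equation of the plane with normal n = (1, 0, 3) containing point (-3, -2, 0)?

The plane through P with normal n = (a, b, c) satisfies n·(r - P) = 0,
i.e. ax + by + cz = a·x₀ + b·y₀ + c·z₀.
d = 1·(-3) + 0·(-2) + 3·0
  = -3 + 0 + 0
  = -3
Equation: x + 3z = -3

x + 3z = -3


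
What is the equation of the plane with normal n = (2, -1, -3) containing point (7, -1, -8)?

The plane through P with normal n = (a, b, c) satisfies n·(r - P) = 0,
i.e. ax + by + cz = a·x₀ + b·y₀ + c·z₀.
d = 2·7 + (-1)·(-1) + (-3)·(-8)
  = 14 + 1 + 24
  = 39
Equation: 2x - y - 3z = 39

2x - y - 3z = 39


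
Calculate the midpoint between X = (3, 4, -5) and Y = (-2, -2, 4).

M = ((x₁+x₂)/2, (y₁+y₂)/2, (z₁+z₂)/2)
  = ((3 - 2)/2, (4 - 2)/2, (-5 + 4)/2)
  = (1/2, 2/2, -1/2)
  = (0.5, 1, -0.5)

(0.5, 1, -0.5)


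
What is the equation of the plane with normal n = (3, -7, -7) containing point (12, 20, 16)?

The plane through P with normal n = (a, b, c) satisfies n·(r - P) = 0,
i.e. ax + by + cz = a·x₀ + b·y₀ + c·z₀.
d = 3·12 + (-7)·20 + (-7)·16
  = 36 - 140 - 112
  = -216
Equation: 3x - 7y - 7z = -216

3x - 7y - 7z = -216


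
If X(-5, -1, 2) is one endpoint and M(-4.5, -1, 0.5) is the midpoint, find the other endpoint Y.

Y = 2M - X
  = (2·(-4.5) - (-5), 2·(-1) - (-1), 2·0.5 - 2)
  = (-9 + 5, -2 + 1, 1 - 2)
  = (-4, -1, -1)

(-4, -1, -1)


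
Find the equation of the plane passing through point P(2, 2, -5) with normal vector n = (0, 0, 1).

The plane through P with normal n = (a, b, c) satisfies n·(r - P) = 0,
i.e. ax + by + cz = a·x₀ + b·y₀ + c·z₀.
d = 0·2 + 0·2 + 1·(-5)
  = 0 + 0 - 5
  = -5
Equation: z = -5

z = -5


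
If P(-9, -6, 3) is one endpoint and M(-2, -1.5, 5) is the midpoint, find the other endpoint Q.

Q = 2M - P
  = (2·(-2) - (-9), 2·(-1.5) - (-6), 2·5 - 3)
  = (-4 + 9, -3 + 6, 10 - 3)
  = (5, 3, 7)

(5, 3, 7)


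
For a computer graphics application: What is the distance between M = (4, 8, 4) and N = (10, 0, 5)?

d = √[(x₂-x₁)² + (y₂-y₁)² + (z₂-z₁)²]
  = √[6² + (-8)² + 1²]
  = √[36 + 64 + 1]
  = √101
  ≈ 10.05

10.05


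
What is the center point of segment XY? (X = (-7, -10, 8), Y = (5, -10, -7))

M = ((x₁+x₂)/2, (y₁+y₂)/2, (z₁+z₂)/2)
  = ((-7 + 5)/2, (-10 - 10)/2, (8 - 7)/2)
  = (-2/2, -20/2, 1/2)
  = (-1, -10, 0.5)

(-1, -10, 0.5)


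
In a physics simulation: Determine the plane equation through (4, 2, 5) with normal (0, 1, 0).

The plane through P with normal n = (a, b, c) satisfies n·(r - P) = 0,
i.e. ax + by + cz = a·x₀ + b·y₀ + c·z₀.
d = 0·4 + 1·2 + 0·5
  = 0 + 2 + 0
  = 2
Equation: y = 2

y = 2


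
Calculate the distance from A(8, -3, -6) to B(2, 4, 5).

d = √[(x₂-x₁)² + (y₂-y₁)² + (z₂-z₁)²]
  = √[(-6)² + 7² + 11²]
  = √[36 + 49 + 121]
  = √206
  ≈ 14.35

14.35


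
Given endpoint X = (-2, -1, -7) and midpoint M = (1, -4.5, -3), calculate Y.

Y = 2M - X
  = (2·1 - (-2), 2·(-4.5) - (-1), 2·(-3) - (-7))
  = (2 + 2, -9 + 1, -6 + 7)
  = (4, -8, 1)

(4, -8, 1)


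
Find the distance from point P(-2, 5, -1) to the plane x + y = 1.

distance = |a·x₀ + b·y₀ + c·z₀ - d| / √(a² + b² + c²)
  = |1·(-2) + 1·5 + 0·(-1) - 1| / √(1² + 1² + 0²)
  = |-2 + 5 + 0 - 1| / √(1 + 1 + 0)
  = |2| / √2
  = 2 / 1.414
  ≈ 1.414

1.414


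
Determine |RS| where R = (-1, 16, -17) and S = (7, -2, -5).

d = √[(x₂-x₁)² + (y₂-y₁)² + (z₂-z₁)²]
  = √[8² + (-18)² + 12²]
  = √[64 + 324 + 144]
  = √532
  ≈ 23.07

23.07


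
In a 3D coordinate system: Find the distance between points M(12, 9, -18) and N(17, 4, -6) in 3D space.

d = √[(x₂-x₁)² + (y₂-y₁)² + (z₂-z₁)²]
  = √[5² + (-5)² + 12²]
  = √[25 + 25 + 144]
  = √194
  ≈ 13.93

13.93


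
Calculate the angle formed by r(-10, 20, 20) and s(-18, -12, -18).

r·s = (-10)·(-18) + 20·(-12) + 20·(-18) = 180 - 240 - 360 = -420
|r| = √((-10)² + 20² + 20²) = √900 ≈ 30
|s| = √((-18)² + (-12)² + (-18)²) = √792 ≈ 28.14
cos θ = (r·s)/(|r||s|) = -420/(30·28.14) ≈ -0.4975
θ = arccos(-0.4975) ≈ 119.8°

119.8°


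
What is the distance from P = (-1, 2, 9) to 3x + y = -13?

distance = |a·x₀ + b·y₀ + c·z₀ - d| / √(a² + b² + c²)
  = |3·(-1) + 1·2 + 0·9 - (-13)| / √(3² + 1² + 0²)
  = |-3 + 2 + 0 + 13| / √(9 + 1 + 0)
  = |12| / √10
  = 12 / 3.162
  ≈ 3.795

3.795


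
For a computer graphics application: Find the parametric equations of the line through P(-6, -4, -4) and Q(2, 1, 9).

Direction vector d = Q - P = (2 + 6, 1 + 4, 9 + 4) = (8, 5, 13)
Parametric form r = P + t·d:
x = -6 + 8t, y = -4 + 5t, z = -4 + 13t

x = -6 + 8t, y = -4 + 5t, z = -4 + 13t


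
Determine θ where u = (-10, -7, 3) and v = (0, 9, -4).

u·v = (-10)·0 + (-7)·9 + 3·(-4) = 0 - 63 - 12 = -75
|u| = √((-10)² + (-7)² + 3²) = √158 ≈ 12.57
|v| = √(0² + 9² + (-4)²) = √97 ≈ 9.849
cos θ = (u·v)/(|u||v|) = -75/(12.57·9.849) ≈ -0.6058
θ = arccos(-0.6058) ≈ 127.3°

127.3°


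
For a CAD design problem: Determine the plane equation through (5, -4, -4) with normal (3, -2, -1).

The plane through P with normal n = (a, b, c) satisfies n·(r - P) = 0,
i.e. ax + by + cz = a·x₀ + b·y₀ + c·z₀.
d = 3·5 + (-2)·(-4) + (-1)·(-4)
  = 15 + 8 + 4
  = 27
Equation: 3x - 2y - z = 27

3x - 2y - z = 27


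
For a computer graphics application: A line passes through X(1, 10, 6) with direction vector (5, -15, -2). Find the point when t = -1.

P(t) = X + t·d
  = (1 + 5·(-1), 10 + (-15)·(-1), 6 + (-2)·(-1))
  = (1 - 5, 10 + 15, 6 + 2)
  = (-4, 25, 8)

(-4, 25, 8)


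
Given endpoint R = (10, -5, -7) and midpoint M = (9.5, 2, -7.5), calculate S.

S = 2M - R
  = (2·9.5 - 10, 2·2 - (-5), 2·(-7.5) - (-7))
  = (19 - 10, 4 + 5, -15 + 7)
  = (9, 9, -8)

(9, 9, -8)


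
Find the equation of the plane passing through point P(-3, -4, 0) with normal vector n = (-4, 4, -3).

The plane through P with normal n = (a, b, c) satisfies n·(r - P) = 0,
i.e. ax + by + cz = a·x₀ + b·y₀ + c·z₀.
d = (-4)·(-3) + 4·(-4) + (-3)·0
  = 12 - 16 + 0
  = -4
Equation: -4x + 4y - 3z = -4

-4x + 4y - 3z = -4


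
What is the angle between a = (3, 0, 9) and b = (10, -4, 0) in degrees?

a·b = 3·10 + 0·(-4) + 9·0 = 30 + 0 + 0 = 30
|a| = √(3² + 0² + 9²) = √90 ≈ 9.487
|b| = √(10² + (-4)² + 0²) = √116 ≈ 10.77
cos θ = (a·b)/(|a||b|) = 30/(9.487·10.77) ≈ 0.2936
θ = arccos(0.2936) ≈ 72.93°

72.93°


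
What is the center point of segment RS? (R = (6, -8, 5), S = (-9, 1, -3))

M = ((x₁+x₂)/2, (y₁+y₂)/2, (z₁+z₂)/2)
  = ((6 - 9)/2, (-8 + 1)/2, (5 - 3)/2)
  = (-3/2, -7/2, 2/2)
  = (-1.5, -3.5, 1)

(-1.5, -3.5, 1)


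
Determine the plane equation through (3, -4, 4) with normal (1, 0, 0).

The plane through P with normal n = (a, b, c) satisfies n·(r - P) = 0,
i.e. ax + by + cz = a·x₀ + b·y₀ + c·z₀.
d = 1·3 + 0·(-4) + 0·4
  = 3 + 0 + 0
  = 3
Equation: x = 3

x = 3


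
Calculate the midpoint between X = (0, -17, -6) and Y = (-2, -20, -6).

M = ((x₁+x₂)/2, (y₁+y₂)/2, (z₁+z₂)/2)
  = ((0 - 2)/2, (-17 - 20)/2, (-6 - 6)/2)
  = (-2/2, -37/2, -12/2)
  = (-1, -18.5, -6)

(-1, -18.5, -6)


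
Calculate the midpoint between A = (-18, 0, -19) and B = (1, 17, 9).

M = ((x₁+x₂)/2, (y₁+y₂)/2, (z₁+z₂)/2)
  = ((-18 + 1)/2, (0 + 17)/2, (-19 + 9)/2)
  = (-17/2, 17/2, -10/2)
  = (-8.5, 8.5, -5)

(-8.5, 8.5, -5)


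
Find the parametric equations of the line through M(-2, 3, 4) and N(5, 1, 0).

Direction vector d = N - M = (5 + 2, 1 - 3, 0 - 4) = (7, -2, -4)
Parametric form r = M + t·d:
x = -2 + 7t, y = 3 - 2t, z = 4 - 4t

x = -2 + 7t, y = 3 - 2t, z = 4 - 4t


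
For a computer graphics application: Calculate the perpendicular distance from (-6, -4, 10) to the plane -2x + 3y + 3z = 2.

distance = |a·x₀ + b·y₀ + c·z₀ - d| / √(a² + b² + c²)
  = |(-2)·(-6) + 3·(-4) + 3·10 - 2| / √((-2)² + 3² + 3²)
  = |12 - 12 + 30 - 2| / √(4 + 9 + 9)
  = |28| / √22
  = 28 / 4.69
  ≈ 5.97

5.97


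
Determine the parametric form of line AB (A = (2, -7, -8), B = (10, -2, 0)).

Direction vector d = B - A = (10 - 2, -2 + 7, 0 + 8) = (8, 5, 8)
Parametric form r = A + t·d:
x = 2 + 8t, y = -7 + 5t, z = -8 + 8t

x = 2 + 8t, y = -7 + 5t, z = -8 + 8t


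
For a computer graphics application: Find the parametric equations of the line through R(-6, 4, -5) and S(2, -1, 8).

Direction vector d = S - R = (2 + 6, -1 - 4, 8 + 5) = (8, -5, 13)
Parametric form r = R + t·d:
x = -6 + 8t, y = 4 - 5t, z = -5 + 13t

x = -6 + 8t, y = 4 - 5t, z = -5 + 13t


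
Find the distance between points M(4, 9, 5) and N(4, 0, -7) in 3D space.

d = √[(x₂-x₁)² + (y₂-y₁)² + (z₂-z₁)²]
  = √[0² + (-9)² + (-12)²]
  = √[0 + 81 + 144]
  = √225
  ≈ 15

15


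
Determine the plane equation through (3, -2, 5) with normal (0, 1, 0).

The plane through P with normal n = (a, b, c) satisfies n·(r - P) = 0,
i.e. ax + by + cz = a·x₀ + b·y₀ + c·z₀.
d = 0·3 + 1·(-2) + 0·5
  = 0 - 2 + 0
  = -2
Equation: y = -2

y = -2


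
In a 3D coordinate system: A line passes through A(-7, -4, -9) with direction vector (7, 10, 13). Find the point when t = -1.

P(t) = A + t·d
  = (-7 + 7·(-1), -4 + 10·(-1), -9 + 13·(-1))
  = (-7 - 7, -4 - 10, -9 - 13)
  = (-14, -14, -22)

(-14, -14, -22)


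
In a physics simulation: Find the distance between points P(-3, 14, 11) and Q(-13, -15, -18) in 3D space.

d = √[(x₂-x₁)² + (y₂-y₁)² + (z₂-z₁)²]
  = √[(-10)² + (-29)² + (-29)²]
  = √[100 + 841 + 841]
  = √1782
  ≈ 42.21

42.21


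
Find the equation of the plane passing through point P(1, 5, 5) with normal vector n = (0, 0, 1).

The plane through P with normal n = (a, b, c) satisfies n·(r - P) = 0,
i.e. ax + by + cz = a·x₀ + b·y₀ + c·z₀.
d = 0·1 + 0·5 + 1·5
  = 0 + 0 + 5
  = 5
Equation: z = 5

z = 5


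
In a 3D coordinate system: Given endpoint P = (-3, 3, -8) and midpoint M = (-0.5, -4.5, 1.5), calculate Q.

Q = 2M - P
  = (2·(-0.5) - (-3), 2·(-4.5) - 3, 2·1.5 - (-8))
  = (-1 + 3, -9 - 3, 3 + 8)
  = (2, -12, 11)

(2, -12, 11)


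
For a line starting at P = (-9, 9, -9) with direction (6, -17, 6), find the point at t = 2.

P(t) = P + t·d
  = (-9 + 6·2, 9 + (-17)·2, -9 + 6·2)
  = (-9 + 12, 9 - 34, -9 + 12)
  = (3, -25, 3)

(3, -25, 3)
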